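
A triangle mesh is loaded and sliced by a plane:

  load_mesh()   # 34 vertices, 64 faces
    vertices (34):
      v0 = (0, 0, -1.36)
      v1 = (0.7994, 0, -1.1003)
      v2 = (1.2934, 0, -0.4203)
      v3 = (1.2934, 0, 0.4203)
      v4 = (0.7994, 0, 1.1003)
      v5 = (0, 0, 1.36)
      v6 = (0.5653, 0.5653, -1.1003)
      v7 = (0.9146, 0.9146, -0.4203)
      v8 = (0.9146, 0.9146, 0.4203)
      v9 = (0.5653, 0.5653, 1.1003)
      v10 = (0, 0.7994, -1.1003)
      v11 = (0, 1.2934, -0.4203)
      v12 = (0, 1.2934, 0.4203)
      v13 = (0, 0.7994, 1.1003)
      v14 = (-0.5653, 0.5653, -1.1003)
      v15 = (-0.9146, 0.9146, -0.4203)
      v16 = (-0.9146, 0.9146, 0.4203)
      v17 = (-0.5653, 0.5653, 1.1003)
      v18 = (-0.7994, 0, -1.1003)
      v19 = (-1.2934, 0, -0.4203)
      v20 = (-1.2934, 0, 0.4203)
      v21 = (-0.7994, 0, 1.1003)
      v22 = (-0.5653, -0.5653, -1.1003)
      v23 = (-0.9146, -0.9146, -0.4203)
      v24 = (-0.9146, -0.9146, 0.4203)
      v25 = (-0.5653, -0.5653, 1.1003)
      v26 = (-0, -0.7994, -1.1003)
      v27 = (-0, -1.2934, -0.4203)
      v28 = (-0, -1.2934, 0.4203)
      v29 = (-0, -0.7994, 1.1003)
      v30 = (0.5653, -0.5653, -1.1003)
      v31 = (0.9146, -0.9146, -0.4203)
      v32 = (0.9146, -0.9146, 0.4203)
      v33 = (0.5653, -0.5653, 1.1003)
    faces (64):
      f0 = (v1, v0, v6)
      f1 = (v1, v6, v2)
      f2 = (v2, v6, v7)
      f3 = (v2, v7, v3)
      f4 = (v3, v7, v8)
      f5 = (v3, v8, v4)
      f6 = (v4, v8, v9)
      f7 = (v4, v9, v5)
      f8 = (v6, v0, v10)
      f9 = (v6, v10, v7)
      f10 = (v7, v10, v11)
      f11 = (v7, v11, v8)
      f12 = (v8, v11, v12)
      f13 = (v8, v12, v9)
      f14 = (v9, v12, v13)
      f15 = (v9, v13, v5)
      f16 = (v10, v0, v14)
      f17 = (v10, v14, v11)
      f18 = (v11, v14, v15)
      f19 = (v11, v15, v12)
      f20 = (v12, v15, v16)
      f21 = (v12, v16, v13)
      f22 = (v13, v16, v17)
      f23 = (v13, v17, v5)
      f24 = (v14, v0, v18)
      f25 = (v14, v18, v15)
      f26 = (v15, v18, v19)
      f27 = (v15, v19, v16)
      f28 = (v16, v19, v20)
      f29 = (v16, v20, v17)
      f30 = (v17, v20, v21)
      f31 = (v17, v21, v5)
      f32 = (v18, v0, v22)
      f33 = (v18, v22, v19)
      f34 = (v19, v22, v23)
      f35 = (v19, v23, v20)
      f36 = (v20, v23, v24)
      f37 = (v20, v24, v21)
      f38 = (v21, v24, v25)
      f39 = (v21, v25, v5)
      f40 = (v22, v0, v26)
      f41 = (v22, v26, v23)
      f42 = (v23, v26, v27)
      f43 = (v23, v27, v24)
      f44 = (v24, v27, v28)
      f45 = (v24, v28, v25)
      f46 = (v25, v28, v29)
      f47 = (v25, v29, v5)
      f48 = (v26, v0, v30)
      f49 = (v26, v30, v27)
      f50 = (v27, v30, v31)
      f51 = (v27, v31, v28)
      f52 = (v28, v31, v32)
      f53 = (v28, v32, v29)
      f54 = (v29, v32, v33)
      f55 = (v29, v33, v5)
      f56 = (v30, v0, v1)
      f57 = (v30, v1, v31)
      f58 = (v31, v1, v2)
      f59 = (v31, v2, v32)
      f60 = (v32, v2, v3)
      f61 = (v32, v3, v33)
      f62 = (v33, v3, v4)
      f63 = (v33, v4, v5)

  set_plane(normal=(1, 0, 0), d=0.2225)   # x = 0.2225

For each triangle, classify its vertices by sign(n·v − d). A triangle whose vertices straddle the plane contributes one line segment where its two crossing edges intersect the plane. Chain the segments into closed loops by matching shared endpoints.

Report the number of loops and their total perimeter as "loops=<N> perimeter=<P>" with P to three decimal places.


Straddling triangles (20 of 64):
  (v1,v0,v6) [+-+] → (0.2225, 0, -1.28772)–(0.2225, 0.2225, -1.25778)  len=0.2245
  (v4,v9,v5) [++-] → (0.2225, 0.2225, 1.25778)–(0.2225, 0, 1.28772)  len=0.2245
  (v6,v0,v10) [+--] → (0.2225, 0.2225, -1.25778)–(0.2225, 0.707259, -1.1003)  len=0.5097
  (v6,v10,v7) [+-+] → (0.2225, 0.707259, -1.1003)–(0.2225, 0.827425, -0.934872)  len=0.2045
  (v7,v10,v11) [+--] → (0.2225, 0.827425, -0.934872)–(0.2225, 1.20125, -0.4203)  len=0.6360
  (v7,v11,v8) [+-+] → (0.2225, 1.20125, -0.4203)–(0.2225, 1.20125, -0.215802)  len=0.2045
  (v8,v11,v12) [+--] → (0.2225, 1.20125, -0.215802)–(0.2225, 1.20125, 0.4203)  len=0.6361
  (v8,v12,v9) [+-+] → (0.2225, 1.20125, 0.4203)–(0.2225, 1.00682, 0.687945)  len=0.3308
  (v9,v12,v13) [+--] → (0.2225, 1.00682, 0.687945)–(0.2225, 0.707259, 1.1003)  len=0.5097
  (v9,v13,v5) [+--] → (0.2225, 0.707259, 1.1003)–(0.2225, 0.2225, 1.25778)  len=0.5097
  (v26,v0,v30) [--+] → (0.2225, -0.2225, -1.25778)–(0.2225, -0.707259, -1.1003)  len=0.5097
  (v26,v30,v27) [-+-] → (0.2225, -0.707259, -1.1003)–(0.2225, -1.00682, -0.687945)  len=0.5097
  (v27,v30,v31) [-++] → (0.2225, -1.00682, -0.687945)–(0.2225, -1.20125, -0.4203)  len=0.3308
  (v27,v31,v28) [-+-] → (0.2225, -1.20125, -0.4203)–(0.2225, -1.20125, 0.215802)  len=0.6361
  (v28,v31,v32) [-++] → (0.2225, -1.20125, 0.215802)–(0.2225, -1.20125, 0.4203)  len=0.2045
  (v28,v32,v29) [-+-] → (0.2225, -1.20125, 0.4203)–(0.2225, -0.827425, 0.934872)  len=0.6360
  (v29,v32,v33) [-++] → (0.2225, -0.827425, 0.934872)–(0.2225, -0.707259, 1.1003)  len=0.2045
  (v29,v33,v5) [-+-] → (0.2225, -0.707259, 1.1003)–(0.2225, -0.2225, 1.25778)  len=0.5097
  (v30,v0,v1) [+-+] → (0.2225, -0.2225, -1.25778)–(0.2225, 0, -1.28772)  len=0.2245
  (v33,v4,v5) [++-] → (0.2225, 0, 1.28772)–(0.2225, -0.2225, 1.25778)  len=0.2245

Chained into 1 loop(s):
  loop 1: 20 segments, perimeter = 7.9800
Total perimeter = 7.980

loops=1 perimeter=7.980


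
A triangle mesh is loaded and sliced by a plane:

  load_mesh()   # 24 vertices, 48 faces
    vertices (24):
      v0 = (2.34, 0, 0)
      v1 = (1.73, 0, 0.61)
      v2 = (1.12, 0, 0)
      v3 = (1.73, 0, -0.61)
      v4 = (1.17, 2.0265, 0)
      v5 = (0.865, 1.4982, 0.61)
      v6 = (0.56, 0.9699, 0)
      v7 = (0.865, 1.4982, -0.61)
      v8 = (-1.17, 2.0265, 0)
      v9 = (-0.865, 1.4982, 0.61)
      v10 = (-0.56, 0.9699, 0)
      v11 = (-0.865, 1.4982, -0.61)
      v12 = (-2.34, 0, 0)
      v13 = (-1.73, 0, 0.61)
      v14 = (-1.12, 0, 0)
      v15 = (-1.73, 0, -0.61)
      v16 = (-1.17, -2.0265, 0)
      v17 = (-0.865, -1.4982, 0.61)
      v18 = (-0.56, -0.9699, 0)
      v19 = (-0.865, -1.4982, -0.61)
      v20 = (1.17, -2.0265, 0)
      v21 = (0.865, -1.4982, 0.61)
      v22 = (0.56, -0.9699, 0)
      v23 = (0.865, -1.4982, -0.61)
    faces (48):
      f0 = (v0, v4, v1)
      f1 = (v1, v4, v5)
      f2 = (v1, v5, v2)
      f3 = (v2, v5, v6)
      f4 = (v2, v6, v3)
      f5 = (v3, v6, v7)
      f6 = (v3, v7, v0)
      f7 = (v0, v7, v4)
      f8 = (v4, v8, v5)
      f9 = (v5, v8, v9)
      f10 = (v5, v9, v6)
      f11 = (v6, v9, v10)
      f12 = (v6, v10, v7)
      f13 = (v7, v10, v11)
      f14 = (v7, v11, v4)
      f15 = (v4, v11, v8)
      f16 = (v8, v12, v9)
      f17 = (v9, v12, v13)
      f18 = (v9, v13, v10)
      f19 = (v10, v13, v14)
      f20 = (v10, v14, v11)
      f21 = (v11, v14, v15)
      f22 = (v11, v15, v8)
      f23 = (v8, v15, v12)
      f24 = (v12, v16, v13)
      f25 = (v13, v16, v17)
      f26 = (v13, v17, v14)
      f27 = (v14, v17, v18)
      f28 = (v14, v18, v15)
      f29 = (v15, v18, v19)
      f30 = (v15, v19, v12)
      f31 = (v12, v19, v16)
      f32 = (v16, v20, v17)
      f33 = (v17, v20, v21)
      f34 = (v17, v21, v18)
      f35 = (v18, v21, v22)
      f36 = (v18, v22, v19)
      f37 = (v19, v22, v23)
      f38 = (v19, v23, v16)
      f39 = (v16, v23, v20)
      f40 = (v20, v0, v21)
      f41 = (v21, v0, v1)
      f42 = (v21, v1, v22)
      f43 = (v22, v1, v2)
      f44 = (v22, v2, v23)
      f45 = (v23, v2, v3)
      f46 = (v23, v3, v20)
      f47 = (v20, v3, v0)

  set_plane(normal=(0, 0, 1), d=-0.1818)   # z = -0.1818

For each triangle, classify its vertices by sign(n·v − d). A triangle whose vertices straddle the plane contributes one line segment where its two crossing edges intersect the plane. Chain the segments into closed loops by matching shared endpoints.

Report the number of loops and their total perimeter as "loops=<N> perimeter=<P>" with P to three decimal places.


loops=2 perimeter=20.760

Straddling triangles (24 of 48):
  (v2,v6,v3) [++-] → (0.908698, 0.680838, -0.1818)–(1.3018, 0, -0.1818)  len=0.7862
  (v3,v6,v7) [-+-] → (0.908698, 0.680838, -0.1818)–(0.6509, 1.12735, -0.1818)  len=0.5156
  (v3,v7,v0) [--+] → (1.9004, 0.446513, -0.1818)–(2.1582, 0, -0.1818)  len=0.5156
  (v0,v7,v4) [+-+] → (1.9004, 0.446513, -0.1818)–(1.0791, 1.86905, -0.1818)  len=1.6426
  (v6,v10,v7) [++-] → (-0.135303, 1.12735, -0.1818)–(0.6509, 1.12735, -0.1818)  len=0.7862
  (v7,v10,v11) [-+-] → (-0.135303, 1.12735, -0.1818)–(-0.6509, 1.12735, -0.1818)  len=0.5156
  (v7,v11,v4) [--+] → (0.563503, 1.86905, -0.1818)–(1.0791, 1.86905, -0.1818)  len=0.5156
  (v4,v11,v8) [+-+] → (0.563503, 1.86905, -0.1818)–(-1.0791, 1.86905, -0.1818)  len=1.6426
  (v10,v14,v11) [++-] → (-1.044, 0.446513, -0.1818)–(-0.6509, 1.12735, -0.1818)  len=0.7862
  (v11,v14,v15) [-+-] → (-1.044, 0.446513, -0.1818)–(-1.3018, 0, -0.1818)  len=0.5156
  (v11,v15,v8) [--+] → (-1.3369, 1.42254, -0.1818)–(-1.0791, 1.86905, -0.1818)  len=0.5156
  (v8,v15,v12) [+-+] → (-1.3369, 1.42254, -0.1818)–(-2.1582, 0, -0.1818)  len=1.6426
  (v14,v18,v15) [++-] → (-0.908698, -0.680838, -0.1818)–(-1.3018, 0, -0.1818)  len=0.7862
  (v15,v18,v19) [-+-] → (-0.908698, -0.680838, -0.1818)–(-0.6509, -1.12735, -0.1818)  len=0.5156
  (v15,v19,v12) [--+] → (-1.9004, -0.446513, -0.1818)–(-2.1582, 0, -0.1818)  len=0.5156
  (v12,v19,v16) [+-+] → (-1.9004, -0.446513, -0.1818)–(-1.0791, -1.86905, -0.1818)  len=1.6426
  (v18,v22,v19) [++-] → (0.135303, -1.12735, -0.1818)–(-0.6509, -1.12735, -0.1818)  len=0.7862
  (v19,v22,v23) [-+-] → (0.135303, -1.12735, -0.1818)–(0.6509, -1.12735, -0.1818)  len=0.5156
  (v19,v23,v16) [--+] → (-0.563503, -1.86905, -0.1818)–(-1.0791, -1.86905, -0.1818)  len=0.5156
  (v16,v23,v20) [+-+] → (-0.563503, -1.86905, -0.1818)–(1.0791, -1.86905, -0.1818)  len=1.6426
  (v22,v2,v23) [++-] → (1.044, -0.446513, -0.1818)–(0.6509, -1.12735, -0.1818)  len=0.7862
  (v23,v2,v3) [-+-] → (1.044, -0.446513, -0.1818)–(1.3018, 0, -0.1818)  len=0.5156
  (v23,v3,v20) [--+] → (1.3369, -1.42254, -0.1818)–(1.0791, -1.86905, -0.1818)  len=0.5156
  (v20,v3,v0) [+-+] → (1.3369, -1.42254, -0.1818)–(2.1582, 0, -0.1818)  len=1.6426

Chained into 2 loop(s):
  loop 1: 12 segments, perimeter = 7.8107
  loop 2: 12 segments, perimeter = 12.9492
Total perimeter = 20.760


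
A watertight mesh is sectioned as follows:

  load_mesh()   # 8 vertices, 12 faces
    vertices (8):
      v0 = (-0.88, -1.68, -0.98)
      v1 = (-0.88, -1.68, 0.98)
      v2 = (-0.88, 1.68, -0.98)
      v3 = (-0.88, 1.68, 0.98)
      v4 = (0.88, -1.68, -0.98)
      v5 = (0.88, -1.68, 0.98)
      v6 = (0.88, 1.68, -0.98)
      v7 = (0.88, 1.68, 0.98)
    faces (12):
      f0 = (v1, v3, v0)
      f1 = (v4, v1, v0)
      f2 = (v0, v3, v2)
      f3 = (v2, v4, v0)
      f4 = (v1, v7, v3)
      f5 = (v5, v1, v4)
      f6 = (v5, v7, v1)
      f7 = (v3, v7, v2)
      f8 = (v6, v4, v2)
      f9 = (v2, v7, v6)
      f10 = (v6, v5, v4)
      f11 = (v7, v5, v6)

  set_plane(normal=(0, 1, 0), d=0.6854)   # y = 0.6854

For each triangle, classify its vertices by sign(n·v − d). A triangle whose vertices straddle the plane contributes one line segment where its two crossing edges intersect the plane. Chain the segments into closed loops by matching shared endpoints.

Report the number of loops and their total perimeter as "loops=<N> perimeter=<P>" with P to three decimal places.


loops=1 perimeter=7.440

Straddling triangles (8 of 12):
  (v1,v3,v0) [-+-] → (-0.88, 0.6854, 0.98)–(-0.88, 0.6854, 0.399817)  len=0.5802
  (v0,v3,v2) [-++] → (-0.88, 0.6854, 0.399817)–(-0.88, 0.6854, -0.98)  len=1.3798
  (v2,v4,v0) [+--] → (-0.359019, 0.6854, -0.98)–(-0.88, 0.6854, -0.98)  len=0.5210
  (v1,v7,v3) [-++] → (0.359019, 0.6854, 0.98)–(-0.88, 0.6854, 0.98)  len=1.2390
  (v5,v7,v1) [-+-] → (0.88, 0.6854, 0.98)–(0.359019, 0.6854, 0.98)  len=0.5210
  (v6,v4,v2) [+-+] → (0.88, 0.6854, -0.98)–(-0.359019, 0.6854, -0.98)  len=1.2390
  (v6,v5,v4) [+--] → (0.88, 0.6854, -0.399817)–(0.88, 0.6854, -0.98)  len=0.5802
  (v7,v5,v6) [+-+] → (0.88, 0.6854, 0.98)–(0.88, 0.6854, -0.399817)  len=1.3798

Chained into 1 loop(s):
  loop 1: 8 segments, perimeter = 7.4400
Total perimeter = 7.440


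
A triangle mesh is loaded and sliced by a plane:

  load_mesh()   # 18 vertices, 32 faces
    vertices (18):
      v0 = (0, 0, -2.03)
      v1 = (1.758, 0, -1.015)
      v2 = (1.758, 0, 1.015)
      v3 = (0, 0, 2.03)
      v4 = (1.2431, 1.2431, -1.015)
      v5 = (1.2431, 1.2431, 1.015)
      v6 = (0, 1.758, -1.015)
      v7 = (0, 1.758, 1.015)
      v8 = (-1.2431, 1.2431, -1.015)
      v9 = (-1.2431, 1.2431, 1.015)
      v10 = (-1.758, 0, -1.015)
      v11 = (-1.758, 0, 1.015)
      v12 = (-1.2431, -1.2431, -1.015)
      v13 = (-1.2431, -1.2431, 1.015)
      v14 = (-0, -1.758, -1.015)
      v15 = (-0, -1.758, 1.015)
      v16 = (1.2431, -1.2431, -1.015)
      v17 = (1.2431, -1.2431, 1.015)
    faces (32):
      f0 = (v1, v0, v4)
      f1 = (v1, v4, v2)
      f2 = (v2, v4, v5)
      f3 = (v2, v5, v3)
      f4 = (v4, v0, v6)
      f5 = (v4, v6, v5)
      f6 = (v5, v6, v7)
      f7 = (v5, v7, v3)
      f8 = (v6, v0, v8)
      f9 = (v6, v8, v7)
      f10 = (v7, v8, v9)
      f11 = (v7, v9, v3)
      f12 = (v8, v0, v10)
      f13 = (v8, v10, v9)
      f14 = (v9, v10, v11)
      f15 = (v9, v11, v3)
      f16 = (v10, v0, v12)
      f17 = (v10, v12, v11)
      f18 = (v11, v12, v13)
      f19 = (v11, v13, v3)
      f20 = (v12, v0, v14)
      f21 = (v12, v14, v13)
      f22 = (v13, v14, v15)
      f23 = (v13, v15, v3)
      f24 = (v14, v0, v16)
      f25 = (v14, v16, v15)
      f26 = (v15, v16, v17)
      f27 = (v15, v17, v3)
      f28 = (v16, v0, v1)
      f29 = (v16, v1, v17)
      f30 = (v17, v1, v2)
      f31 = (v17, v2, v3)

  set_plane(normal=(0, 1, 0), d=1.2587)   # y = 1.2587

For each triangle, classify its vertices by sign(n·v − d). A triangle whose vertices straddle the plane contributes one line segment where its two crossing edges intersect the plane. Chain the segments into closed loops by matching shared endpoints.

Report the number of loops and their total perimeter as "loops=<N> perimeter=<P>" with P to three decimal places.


loops=1 perimeter=9.018

Straddling triangles (8 of 32):
  (v4,v0,v6) [--+] → (0, 1.2587, -1.30328)–(1.20544, 1.2587, -1.015)  len=1.2394
  (v4,v6,v5) [-+-] → (1.20544, 1.2587, -1.015)–(1.20544, 1.2587, 0.953497)  len=1.9685
  (v5,v6,v7) [-++] → (1.20544, 1.2587, 0.953497)–(1.20544, 1.2587, 1.015)  len=0.0615
  (v5,v7,v3) [-+-] → (1.20544, 1.2587, 1.015)–(0, 1.2587, 1.30328)  len=1.2394
  (v6,v0,v8) [+--] → (0, 1.2587, -1.30328)–(-1.20544, 1.2587, -1.015)  len=1.2394
  (v6,v8,v7) [+-+] → (-1.20544, 1.2587, -1.015)–(-1.20544, 1.2587, -0.953497)  len=0.0615
  (v7,v8,v9) [+--] → (-1.20544, 1.2587, -0.953497)–(-1.20544, 1.2587, 1.015)  len=1.9685
  (v7,v9,v3) [+--] → (-1.20544, 1.2587, 1.015)–(0, 1.2587, 1.30328)  len=1.2394

Chained into 1 loop(s):
  loop 1: 8 segments, perimeter = 9.0177
Total perimeter = 9.018


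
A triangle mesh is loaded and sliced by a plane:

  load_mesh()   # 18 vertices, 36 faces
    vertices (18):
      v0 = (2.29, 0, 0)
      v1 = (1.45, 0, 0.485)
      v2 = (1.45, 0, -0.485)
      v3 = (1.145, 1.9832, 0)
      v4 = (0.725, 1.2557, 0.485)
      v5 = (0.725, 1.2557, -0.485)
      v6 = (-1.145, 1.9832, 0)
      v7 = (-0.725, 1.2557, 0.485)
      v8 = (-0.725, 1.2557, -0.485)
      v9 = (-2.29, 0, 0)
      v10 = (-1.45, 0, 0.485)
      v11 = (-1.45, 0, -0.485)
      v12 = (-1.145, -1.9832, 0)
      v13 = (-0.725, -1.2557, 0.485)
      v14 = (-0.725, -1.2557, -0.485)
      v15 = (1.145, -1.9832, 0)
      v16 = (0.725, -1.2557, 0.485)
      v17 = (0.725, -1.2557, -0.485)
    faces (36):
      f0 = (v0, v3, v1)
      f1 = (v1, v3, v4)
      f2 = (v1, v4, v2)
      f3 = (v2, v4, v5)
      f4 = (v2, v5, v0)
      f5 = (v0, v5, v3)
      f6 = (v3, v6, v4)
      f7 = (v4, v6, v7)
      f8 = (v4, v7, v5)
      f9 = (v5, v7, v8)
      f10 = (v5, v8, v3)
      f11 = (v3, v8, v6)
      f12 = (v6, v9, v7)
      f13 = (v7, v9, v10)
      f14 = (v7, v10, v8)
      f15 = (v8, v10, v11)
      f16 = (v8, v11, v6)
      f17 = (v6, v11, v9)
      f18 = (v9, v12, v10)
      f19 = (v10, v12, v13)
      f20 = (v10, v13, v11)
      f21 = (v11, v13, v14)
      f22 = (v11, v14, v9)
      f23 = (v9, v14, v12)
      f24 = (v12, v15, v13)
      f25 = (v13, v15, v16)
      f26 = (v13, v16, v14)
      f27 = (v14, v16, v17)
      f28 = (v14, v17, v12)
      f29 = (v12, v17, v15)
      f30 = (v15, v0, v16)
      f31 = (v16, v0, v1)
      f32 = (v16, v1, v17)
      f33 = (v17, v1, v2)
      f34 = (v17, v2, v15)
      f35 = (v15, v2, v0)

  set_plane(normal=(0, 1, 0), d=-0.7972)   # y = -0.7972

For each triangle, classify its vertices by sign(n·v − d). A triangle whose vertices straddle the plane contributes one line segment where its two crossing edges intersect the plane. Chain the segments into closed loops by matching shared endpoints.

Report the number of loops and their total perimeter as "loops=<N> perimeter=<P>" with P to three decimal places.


Straddling triangles (12 of 36):
  (v9,v12,v10) [+-+] → (-1.82974, -0.7972, 0)–(-1.3274, -0.7972, 0.290041)  len=0.5801
  (v10,v12,v13) [+--] → (-1.3274, -0.7972, 0.290041)–(-0.989723, -0.7972, 0.485)  len=0.3899
  (v10,v13,v11) [+-+] → (-0.989723, -0.7972, 0.485)–(-0.989723, -0.7972, 0.130819)  len=0.3542
  (v11,v13,v14) [+--] → (-0.989723, -0.7972, 0.130819)–(-0.989723, -0.7972, -0.485)  len=0.6158
  (v11,v14,v9) [+-+] → (-0.989723, -0.7972, -0.485)–(-1.29644, -0.7972, -0.30791)  len=0.3542
  (v9,v14,v12) [+--] → (-1.29644, -0.7972, -0.30791)–(-1.82974, -0.7972, 0)  len=0.6158
  (v15,v0,v16) [-+-] → (1.82974, -0.7972, 0)–(1.29644, -0.7972, 0.30791)  len=0.6158
  (v16,v0,v1) [-++] → (1.29644, -0.7972, 0.30791)–(0.989723, -0.7972, 0.485)  len=0.3542
  (v16,v1,v17) [-+-] → (0.989723, -0.7972, 0.485)–(0.989723, -0.7972, -0.130819)  len=0.6158
  (v17,v1,v2) [-++] → (0.989723, -0.7972, -0.130819)–(0.989723, -0.7972, -0.485)  len=0.3542
  (v17,v2,v15) [-+-] → (0.989723, -0.7972, -0.485)–(1.3274, -0.7972, -0.290041)  len=0.3899
  (v15,v2,v0) [-++] → (1.3274, -0.7972, -0.290041)–(1.82974, -0.7972, 0)  len=0.5801

Chained into 2 loop(s):
  loop 1: 6 segments, perimeter = 2.9099
  loop 2: 6 segments, perimeter = 2.9099
Total perimeter = 5.820

loops=2 perimeter=5.820


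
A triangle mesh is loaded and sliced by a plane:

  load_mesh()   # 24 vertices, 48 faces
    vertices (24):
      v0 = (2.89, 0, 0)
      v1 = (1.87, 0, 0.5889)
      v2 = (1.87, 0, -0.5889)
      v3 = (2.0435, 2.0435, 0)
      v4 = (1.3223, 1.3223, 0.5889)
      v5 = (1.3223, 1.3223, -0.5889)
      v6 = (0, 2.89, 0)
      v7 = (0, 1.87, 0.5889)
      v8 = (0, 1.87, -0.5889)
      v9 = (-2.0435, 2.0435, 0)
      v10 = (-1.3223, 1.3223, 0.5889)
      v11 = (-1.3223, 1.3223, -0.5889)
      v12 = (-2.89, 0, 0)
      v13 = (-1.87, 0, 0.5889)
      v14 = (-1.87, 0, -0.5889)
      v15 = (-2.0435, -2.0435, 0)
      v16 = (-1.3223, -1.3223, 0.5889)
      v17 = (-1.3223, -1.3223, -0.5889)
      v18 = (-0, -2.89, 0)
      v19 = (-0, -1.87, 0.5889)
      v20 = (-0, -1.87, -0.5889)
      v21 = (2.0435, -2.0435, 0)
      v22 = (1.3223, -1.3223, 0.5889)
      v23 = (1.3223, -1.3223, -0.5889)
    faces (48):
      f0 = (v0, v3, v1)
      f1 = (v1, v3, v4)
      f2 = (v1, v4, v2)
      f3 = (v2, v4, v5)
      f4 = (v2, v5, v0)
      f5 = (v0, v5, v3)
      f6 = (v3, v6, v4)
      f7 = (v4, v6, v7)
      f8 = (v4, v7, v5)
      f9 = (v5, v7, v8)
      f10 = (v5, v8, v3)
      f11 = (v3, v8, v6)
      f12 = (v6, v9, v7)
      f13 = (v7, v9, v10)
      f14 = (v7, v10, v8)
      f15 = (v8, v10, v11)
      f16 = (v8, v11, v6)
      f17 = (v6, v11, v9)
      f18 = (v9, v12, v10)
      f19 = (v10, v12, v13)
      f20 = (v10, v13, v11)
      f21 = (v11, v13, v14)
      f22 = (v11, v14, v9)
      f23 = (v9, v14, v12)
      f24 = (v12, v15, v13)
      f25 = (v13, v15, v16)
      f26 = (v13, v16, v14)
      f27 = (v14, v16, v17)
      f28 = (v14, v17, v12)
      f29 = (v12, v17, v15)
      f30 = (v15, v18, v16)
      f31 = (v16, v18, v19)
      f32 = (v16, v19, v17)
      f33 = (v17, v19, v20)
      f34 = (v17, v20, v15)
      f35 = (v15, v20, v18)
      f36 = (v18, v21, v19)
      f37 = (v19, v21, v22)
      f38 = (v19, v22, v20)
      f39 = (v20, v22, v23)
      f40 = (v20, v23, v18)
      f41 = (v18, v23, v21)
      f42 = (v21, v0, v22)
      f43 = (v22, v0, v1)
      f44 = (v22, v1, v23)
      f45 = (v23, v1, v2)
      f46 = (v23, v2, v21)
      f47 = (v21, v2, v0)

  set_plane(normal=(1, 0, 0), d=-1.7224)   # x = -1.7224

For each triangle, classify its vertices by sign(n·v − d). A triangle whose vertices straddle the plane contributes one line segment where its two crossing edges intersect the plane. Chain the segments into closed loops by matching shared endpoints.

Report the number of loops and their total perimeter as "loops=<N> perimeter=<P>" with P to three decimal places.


loops=2 perimeter=10.071

Straddling triangles (16 of 48):
  (v6,v9,v7) [+-+] → (-1.7224, 2.17651, 0)–(-1.7224, 2.01624, 0.0925353)  len=0.1851
  (v7,v9,v10) [+-+] → (-1.7224, 2.01624, 0.0925353)–(-1.7224, 1.7224, 0.262196)  len=0.3393
  (v6,v11,v9) [++-] → (-1.7224, 1.7224, -0.262196)–(-1.7224, 2.17651, 0)  len=0.5244
  (v9,v12,v10) [--+] → (-1.7224, 0.98483, 0.438604)–(-1.7224, 1.7224, 0.262196)  len=0.7584
  (v10,v12,v13) [+--] → (-1.7224, 0.98483, 0.438604)–(-1.7224, 0.356347, 0.5889)  len=0.6462
  (v10,v13,v11) [+-+] → (-1.7224, 0.356347, 0.5889)–(-1.7224, 0.356347, 0.271494)  len=0.3174
  (v11,v13,v14) [+--] → (-1.7224, 0.356347, 0.271494)–(-1.7224, 0.356347, -0.5889)  len=0.8604
  (v11,v14,v9) [+--] → (-1.7224, 0.356347, -0.5889)–(-1.7224, 1.7224, -0.262196)  len=1.4046
  (v13,v15,v16) [--+] → (-1.7224, -1.7224, 0.262196)–(-1.7224, -0.356347, 0.5889)  len=1.4046
  (v13,v16,v14) [-+-] → (-1.7224, -0.356347, 0.5889)–(-1.7224, -0.356347, -0.271494)  len=0.8604
  (v14,v16,v17) [-++] → (-1.7224, -0.356347, -0.271494)–(-1.7224, -0.356347, -0.5889)  len=0.3174
  (v14,v17,v12) [-+-] → (-1.7224, -0.356347, -0.5889)–(-1.7224, -0.98483, -0.438604)  len=0.6462
  (v12,v17,v15) [-+-] → (-1.7224, -0.98483, -0.438604)–(-1.7224, -1.7224, -0.262196)  len=0.7584
  (v15,v18,v16) [-++] → (-1.7224, -2.17651, 0)–(-1.7224, -1.7224, 0.262196)  len=0.5244
  (v17,v20,v15) [++-] → (-1.7224, -2.01624, -0.0925353)–(-1.7224, -1.7224, -0.262196)  len=0.3393
  (v15,v20,v18) [-++] → (-1.7224, -2.01624, -0.0925353)–(-1.7224, -2.17651, 0)  len=0.1851

Chained into 2 loop(s):
  loop 1: 8 segments, perimeter = 5.0357
  loop 2: 8 segments, perimeter = 5.0357
Total perimeter = 10.071


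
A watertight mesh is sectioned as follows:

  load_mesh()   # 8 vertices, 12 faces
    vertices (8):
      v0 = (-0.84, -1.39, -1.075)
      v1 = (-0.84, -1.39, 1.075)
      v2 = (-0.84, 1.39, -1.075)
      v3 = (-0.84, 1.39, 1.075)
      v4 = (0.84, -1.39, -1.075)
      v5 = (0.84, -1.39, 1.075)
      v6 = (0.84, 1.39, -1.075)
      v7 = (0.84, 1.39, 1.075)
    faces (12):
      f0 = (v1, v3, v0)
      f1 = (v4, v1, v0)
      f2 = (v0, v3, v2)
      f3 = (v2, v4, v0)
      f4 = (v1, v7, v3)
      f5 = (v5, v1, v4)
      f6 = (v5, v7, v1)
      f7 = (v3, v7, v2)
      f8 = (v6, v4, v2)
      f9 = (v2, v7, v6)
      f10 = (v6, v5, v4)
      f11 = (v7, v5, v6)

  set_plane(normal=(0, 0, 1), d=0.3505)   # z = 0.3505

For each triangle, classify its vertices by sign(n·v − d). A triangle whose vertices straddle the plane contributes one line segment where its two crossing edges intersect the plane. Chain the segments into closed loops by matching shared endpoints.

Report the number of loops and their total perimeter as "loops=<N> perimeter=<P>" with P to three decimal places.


Straddling triangles (8 of 12):
  (v1,v3,v0) [++-] → (-0.84, 0.453205, 0.3505)–(-0.84, -1.39, 0.3505)  len=1.8432
  (v4,v1,v0) [-+-] → (-0.273879, -1.39, 0.3505)–(-0.84, -1.39, 0.3505)  len=0.5661
  (v0,v3,v2) [-+-] → (-0.84, 0.453205, 0.3505)–(-0.84, 1.39, 0.3505)  len=0.9368
  (v5,v1,v4) [++-] → (-0.273879, -1.39, 0.3505)–(0.84, -1.39, 0.3505)  len=1.1139
  (v3,v7,v2) [++-] → (0.273879, 1.39, 0.3505)–(-0.84, 1.39, 0.3505)  len=1.1139
  (v2,v7,v6) [-+-] → (0.273879, 1.39, 0.3505)–(0.84, 1.39, 0.3505)  len=0.5661
  (v6,v5,v4) [-+-] → (0.84, -0.453205, 0.3505)–(0.84, -1.39, 0.3505)  len=0.9368
  (v7,v5,v6) [++-] → (0.84, -0.453205, 0.3505)–(0.84, 1.39, 0.3505)  len=1.8432

Chained into 1 loop(s):
  loop 1: 8 segments, perimeter = 8.9200
Total perimeter = 8.920

loops=1 perimeter=8.920


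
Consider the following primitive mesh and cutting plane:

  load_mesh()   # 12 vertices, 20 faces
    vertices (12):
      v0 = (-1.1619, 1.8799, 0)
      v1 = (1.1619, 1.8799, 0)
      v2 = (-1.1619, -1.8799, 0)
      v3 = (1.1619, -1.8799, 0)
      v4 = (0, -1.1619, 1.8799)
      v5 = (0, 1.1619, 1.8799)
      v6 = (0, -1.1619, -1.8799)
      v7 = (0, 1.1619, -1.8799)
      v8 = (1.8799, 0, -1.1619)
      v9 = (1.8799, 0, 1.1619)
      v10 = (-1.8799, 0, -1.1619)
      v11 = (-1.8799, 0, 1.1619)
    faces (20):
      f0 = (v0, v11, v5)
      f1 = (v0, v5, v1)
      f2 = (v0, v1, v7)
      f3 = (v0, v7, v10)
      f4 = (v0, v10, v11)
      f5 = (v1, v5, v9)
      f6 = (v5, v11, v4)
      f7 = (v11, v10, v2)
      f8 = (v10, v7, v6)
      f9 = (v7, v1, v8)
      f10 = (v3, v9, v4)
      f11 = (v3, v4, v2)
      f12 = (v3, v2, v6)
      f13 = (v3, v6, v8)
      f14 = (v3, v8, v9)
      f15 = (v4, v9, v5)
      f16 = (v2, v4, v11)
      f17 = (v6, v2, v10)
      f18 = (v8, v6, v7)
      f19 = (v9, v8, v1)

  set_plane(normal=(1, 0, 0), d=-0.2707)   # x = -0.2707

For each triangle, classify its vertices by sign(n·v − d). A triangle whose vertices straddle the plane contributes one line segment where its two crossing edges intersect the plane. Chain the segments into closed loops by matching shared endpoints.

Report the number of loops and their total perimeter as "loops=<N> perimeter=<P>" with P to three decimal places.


loops=1 perimeter=12.045

Straddling triangles (10 of 20):
  (v0,v11,v5) [--+] → (-0.2707, 0.99459, 1.77651)–(-0.2707, 1.32918, 1.44192)  len=0.4732
  (v0,v5,v1) [-++] → (-0.2707, 1.32918, 1.44192)–(-0.2707, 1.8799, 0)  len=1.5435
  (v0,v1,v7) [-++] → (-0.2707, 1.8799, 0)–(-0.2707, 1.32918, -1.44192)  len=1.5435
  (v0,v7,v10) [-+-] → (-0.2707, 1.32918, -1.44192)–(-0.2707, 0.99459, -1.77651)  len=0.4732
  (v5,v11,v4) [+-+] → (-0.2707, 0.99459, 1.77651)–(-0.2707, -0.99459, 1.77651)  len=1.9892
  (v10,v7,v6) [-++] → (-0.2707, 0.99459, -1.77651)–(-0.2707, -0.99459, -1.77651)  len=1.9892
  (v3,v4,v2) [++-] → (-0.2707, -1.32918, 1.44192)–(-0.2707, -1.8799, 0)  len=1.5435
  (v3,v2,v6) [+-+] → (-0.2707, -1.8799, 0)–(-0.2707, -1.32918, -1.44192)  len=1.5435
  (v2,v4,v11) [-+-] → (-0.2707, -1.32918, 1.44192)–(-0.2707, -0.99459, 1.77651)  len=0.4732
  (v6,v2,v10) [+--] → (-0.2707, -1.32918, -1.44192)–(-0.2707, -0.99459, -1.77651)  len=0.4732

Chained into 1 loop(s):
  loop 1: 10 segments, perimeter = 12.0451
Total perimeter = 12.045


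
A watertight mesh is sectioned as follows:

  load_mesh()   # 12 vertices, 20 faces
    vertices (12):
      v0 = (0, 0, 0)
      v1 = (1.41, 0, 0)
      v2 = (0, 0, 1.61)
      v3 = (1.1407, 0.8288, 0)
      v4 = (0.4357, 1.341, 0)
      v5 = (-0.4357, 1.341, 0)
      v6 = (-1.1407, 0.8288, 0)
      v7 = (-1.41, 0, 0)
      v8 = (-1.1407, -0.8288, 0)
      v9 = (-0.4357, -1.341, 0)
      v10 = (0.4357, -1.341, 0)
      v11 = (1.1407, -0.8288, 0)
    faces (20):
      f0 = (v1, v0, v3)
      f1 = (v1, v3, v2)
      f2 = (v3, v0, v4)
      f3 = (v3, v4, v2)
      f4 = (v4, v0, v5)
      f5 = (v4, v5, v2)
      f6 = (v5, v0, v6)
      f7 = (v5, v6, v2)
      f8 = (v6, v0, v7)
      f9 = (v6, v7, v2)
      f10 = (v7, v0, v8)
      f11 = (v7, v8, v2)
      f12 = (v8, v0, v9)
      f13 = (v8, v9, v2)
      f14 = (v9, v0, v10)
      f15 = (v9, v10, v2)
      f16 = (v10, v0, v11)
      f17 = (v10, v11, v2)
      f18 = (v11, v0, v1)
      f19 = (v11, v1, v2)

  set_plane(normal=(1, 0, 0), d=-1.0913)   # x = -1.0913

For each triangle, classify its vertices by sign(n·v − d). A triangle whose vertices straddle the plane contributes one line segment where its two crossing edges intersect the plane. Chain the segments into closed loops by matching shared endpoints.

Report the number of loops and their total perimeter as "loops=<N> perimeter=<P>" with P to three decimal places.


Straddling triangles (8 of 20):
  (v5,v0,v6) [++-] → (-1.0913, 0.792907, 0)–(-1.0913, 0.86469, 0)  len=0.0718
  (v5,v6,v2) [+-+] → (-1.0913, 0.86469, 0)–(-1.0913, 0.792907, 0.0697239)  len=0.1001
  (v6,v0,v7) [-+-] → (-1.0913, 0.792907, 0)–(-1.0913, 0, 0)  len=0.7929
  (v6,v7,v2) [--+] → (-1.0913, 0, 0.363906)–(-1.0913, 0.792907, 0.0697239)  len=0.8457
  (v7,v0,v8) [-+-] → (-1.0913, 0, 0)–(-1.0913, -0.792907, 0)  len=0.7929
  (v7,v8,v2) [--+] → (-1.0913, -0.792907, 0.0697239)–(-1.0913, 0, 0.363906)  len=0.8457
  (v8,v0,v9) [-++] → (-1.0913, -0.792907, 0)–(-1.0913, -0.86469, 0)  len=0.0718
  (v8,v9,v2) [-++] → (-1.0913, -0.86469, 0)–(-1.0913, -0.792907, 0.0697239)  len=0.1001

Chained into 1 loop(s):
  loop 1: 8 segments, perimeter = 3.6210
Total perimeter = 3.621

loops=1 perimeter=3.621


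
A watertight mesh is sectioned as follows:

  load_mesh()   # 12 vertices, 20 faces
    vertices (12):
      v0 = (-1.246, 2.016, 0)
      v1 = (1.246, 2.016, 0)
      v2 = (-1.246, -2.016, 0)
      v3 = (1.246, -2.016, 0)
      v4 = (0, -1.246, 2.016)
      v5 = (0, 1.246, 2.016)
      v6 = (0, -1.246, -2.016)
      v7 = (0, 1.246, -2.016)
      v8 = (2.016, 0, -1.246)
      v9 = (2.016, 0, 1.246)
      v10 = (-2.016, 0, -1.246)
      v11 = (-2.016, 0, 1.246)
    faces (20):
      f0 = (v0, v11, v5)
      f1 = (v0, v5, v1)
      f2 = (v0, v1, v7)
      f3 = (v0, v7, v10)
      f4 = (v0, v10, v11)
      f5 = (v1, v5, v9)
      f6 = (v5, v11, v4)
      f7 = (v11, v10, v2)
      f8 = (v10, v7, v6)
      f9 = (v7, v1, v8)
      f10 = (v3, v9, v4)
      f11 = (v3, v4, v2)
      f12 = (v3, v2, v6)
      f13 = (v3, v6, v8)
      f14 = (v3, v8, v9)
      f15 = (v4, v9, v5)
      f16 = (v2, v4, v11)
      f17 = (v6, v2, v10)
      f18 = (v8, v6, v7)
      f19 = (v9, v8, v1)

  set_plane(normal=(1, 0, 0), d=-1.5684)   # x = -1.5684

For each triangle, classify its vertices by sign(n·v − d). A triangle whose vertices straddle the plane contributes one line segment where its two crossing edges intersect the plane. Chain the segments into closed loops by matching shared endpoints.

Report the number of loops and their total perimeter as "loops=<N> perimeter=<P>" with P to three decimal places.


loops=1 perimeter=8.258

Straddling triangles (8 of 20):
  (v0,v11,v5) [+-+] → (-1.5684, 1.1719, 0.521702)–(-1.5684, 0.276642, 1.41696)  len=1.2661
  (v0,v7,v10) [++-] → (-1.5684, 0.276642, -1.41696)–(-1.5684, 1.1719, -0.521702)  len=1.2661
  (v0,v10,v11) [+--] → (-1.5684, 1.1719, -0.521702)–(-1.5684, 1.1719, 0.521702)  len=1.0434
  (v5,v11,v4) [+-+] → (-1.5684, 0.276642, 1.41696)–(-1.5684, -0.276642, 1.41696)  len=0.5533
  (v11,v10,v2) [--+] → (-1.5684, -1.1719, -0.521702)–(-1.5684, -1.1719, 0.521702)  len=1.0434
  (v10,v7,v6) [-++] → (-1.5684, 0.276642, -1.41696)–(-1.5684, -0.276642, -1.41696)  len=0.5533
  (v2,v4,v11) [++-] → (-1.5684, -0.276642, 1.41696)–(-1.5684, -1.1719, 0.521702)  len=1.2661
  (v6,v2,v10) [++-] → (-1.5684, -1.1719, -0.521702)–(-1.5684, -0.276642, -1.41696)  len=1.2661

Chained into 1 loop(s):
  loop 1: 8 segments, perimeter = 8.2577
Total perimeter = 8.258


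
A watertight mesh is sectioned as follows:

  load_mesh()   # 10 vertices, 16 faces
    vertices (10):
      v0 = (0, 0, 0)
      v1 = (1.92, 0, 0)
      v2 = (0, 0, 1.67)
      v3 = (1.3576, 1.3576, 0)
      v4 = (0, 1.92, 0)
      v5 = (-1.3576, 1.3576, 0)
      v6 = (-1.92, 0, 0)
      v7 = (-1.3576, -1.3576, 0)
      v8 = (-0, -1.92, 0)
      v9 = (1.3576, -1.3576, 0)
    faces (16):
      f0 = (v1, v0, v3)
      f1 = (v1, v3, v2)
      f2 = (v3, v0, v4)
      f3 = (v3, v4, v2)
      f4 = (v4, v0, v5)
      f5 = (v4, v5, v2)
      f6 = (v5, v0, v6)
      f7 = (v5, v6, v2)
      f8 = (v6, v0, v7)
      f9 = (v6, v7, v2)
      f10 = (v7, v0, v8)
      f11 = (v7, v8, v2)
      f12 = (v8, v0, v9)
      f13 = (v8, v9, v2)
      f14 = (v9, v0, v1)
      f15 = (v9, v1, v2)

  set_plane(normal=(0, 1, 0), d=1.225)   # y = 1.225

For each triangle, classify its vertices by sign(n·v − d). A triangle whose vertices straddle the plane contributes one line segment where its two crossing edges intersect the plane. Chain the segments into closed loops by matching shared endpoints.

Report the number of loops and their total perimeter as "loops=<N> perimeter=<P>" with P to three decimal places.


loops=1 perimeter=5.926

Straddling triangles (8 of 16):
  (v1,v0,v3) [--+] → (1.225, 1.225, 0)–(1.41253, 1.225, 0)  len=0.1875
  (v1,v3,v2) [-+-] → (1.41253, 1.225, 0)–(1.225, 1.225, 0.163113)  len=0.2485
  (v3,v0,v4) [+-+] → (1.225, 1.225, 0)–(0, 1.225, 0)  len=1.2250
  (v3,v4,v2) [++-] → (0, 1.225, 0.604505)–(1.225, 1.225, 0.163113)  len=1.3021
  (v4,v0,v5) [+-+] → (0, 1.225, 0)–(-1.225, 1.225, 0)  len=1.2250
  (v4,v5,v2) [++-] → (-1.225, 1.225, 0.163113)–(0, 1.225, 0.604505)  len=1.3021
  (v5,v0,v6) [+--] → (-1.225, 1.225, 0)–(-1.41253, 1.225, 0)  len=0.1875
  (v5,v6,v2) [+--] → (-1.41253, 1.225, 0)–(-1.225, 1.225, 0.163113)  len=0.2485

Chained into 1 loop(s):
  loop 1: 8 segments, perimeter = 5.9263
Total perimeter = 5.926


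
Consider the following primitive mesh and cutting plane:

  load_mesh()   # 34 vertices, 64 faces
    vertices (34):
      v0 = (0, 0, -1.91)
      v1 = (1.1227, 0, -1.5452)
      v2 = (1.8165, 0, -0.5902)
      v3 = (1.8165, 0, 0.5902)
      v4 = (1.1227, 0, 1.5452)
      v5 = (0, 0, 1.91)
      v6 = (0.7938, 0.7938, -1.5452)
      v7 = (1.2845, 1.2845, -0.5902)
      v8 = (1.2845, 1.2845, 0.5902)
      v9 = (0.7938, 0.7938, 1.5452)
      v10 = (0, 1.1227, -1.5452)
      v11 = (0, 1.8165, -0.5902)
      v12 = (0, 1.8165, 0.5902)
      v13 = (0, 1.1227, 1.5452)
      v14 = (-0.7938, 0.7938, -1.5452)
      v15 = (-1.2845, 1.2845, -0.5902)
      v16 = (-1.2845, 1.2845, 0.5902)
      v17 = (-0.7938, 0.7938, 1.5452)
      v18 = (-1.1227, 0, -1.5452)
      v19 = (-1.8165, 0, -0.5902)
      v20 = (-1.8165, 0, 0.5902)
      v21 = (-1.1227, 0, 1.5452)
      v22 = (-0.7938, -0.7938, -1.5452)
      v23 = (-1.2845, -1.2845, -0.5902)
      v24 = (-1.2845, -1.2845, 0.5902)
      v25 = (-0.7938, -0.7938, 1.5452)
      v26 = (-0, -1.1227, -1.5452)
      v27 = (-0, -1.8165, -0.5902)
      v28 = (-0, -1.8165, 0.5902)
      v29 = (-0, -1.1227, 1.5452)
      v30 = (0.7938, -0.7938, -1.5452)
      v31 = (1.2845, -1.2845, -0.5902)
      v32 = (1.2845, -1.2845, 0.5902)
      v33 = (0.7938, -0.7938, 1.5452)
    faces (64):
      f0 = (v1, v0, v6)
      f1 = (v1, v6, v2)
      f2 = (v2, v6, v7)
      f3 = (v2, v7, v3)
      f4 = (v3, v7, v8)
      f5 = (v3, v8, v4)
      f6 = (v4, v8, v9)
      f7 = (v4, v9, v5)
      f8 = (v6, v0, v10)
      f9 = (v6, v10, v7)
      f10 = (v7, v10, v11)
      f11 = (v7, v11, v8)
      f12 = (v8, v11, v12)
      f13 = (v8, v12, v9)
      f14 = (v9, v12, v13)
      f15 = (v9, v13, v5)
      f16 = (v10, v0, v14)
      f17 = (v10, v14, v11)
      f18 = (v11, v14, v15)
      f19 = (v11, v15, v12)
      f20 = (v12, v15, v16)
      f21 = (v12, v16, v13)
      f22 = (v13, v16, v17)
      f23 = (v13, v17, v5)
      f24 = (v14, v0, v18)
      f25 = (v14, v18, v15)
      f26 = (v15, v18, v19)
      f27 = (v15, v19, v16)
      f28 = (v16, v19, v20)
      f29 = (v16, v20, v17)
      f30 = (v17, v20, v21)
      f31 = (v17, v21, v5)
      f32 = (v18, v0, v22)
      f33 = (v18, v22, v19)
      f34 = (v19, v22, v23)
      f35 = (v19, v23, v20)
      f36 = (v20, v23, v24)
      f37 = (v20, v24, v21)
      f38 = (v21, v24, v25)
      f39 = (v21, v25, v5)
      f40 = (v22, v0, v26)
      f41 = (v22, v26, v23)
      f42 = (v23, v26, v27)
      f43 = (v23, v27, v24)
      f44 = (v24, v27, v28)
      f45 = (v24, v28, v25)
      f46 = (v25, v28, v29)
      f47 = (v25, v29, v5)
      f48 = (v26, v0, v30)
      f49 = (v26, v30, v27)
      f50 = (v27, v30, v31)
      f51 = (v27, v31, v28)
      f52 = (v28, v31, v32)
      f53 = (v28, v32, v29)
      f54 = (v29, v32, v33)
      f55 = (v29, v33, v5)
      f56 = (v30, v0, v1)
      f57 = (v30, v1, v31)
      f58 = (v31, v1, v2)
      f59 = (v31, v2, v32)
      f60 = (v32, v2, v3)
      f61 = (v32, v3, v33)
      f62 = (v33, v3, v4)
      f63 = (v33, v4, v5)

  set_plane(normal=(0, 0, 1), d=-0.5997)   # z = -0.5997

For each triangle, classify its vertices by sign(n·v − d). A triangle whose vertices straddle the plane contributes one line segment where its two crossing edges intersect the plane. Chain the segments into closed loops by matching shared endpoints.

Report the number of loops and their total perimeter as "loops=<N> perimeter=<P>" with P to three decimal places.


Straddling triangles (16 of 64):
  (v1,v6,v2) [--+] → (1.80633, 0.00789644, -0.5997)–(1.8096, 0, -0.5997)  len=0.0085
  (v2,v6,v7) [+-+] → (1.80633, 0.00789644, -0.5997)–(1.27962, 1.27962, -0.5997)  len=1.3765
  (v6,v10,v7) [--+] → (1.27172, 1.28289, -0.5997)–(1.27962, 1.27962, -0.5997)  len=0.0085
  (v7,v10,v11) [+-+] → (1.27172, 1.28289, -0.5997)–(0, 1.8096, -0.5997)  len=1.3765
  (v10,v14,v11) [--+] → (-0.00789644, 1.80633, -0.5997)–(0, 1.8096, -0.5997)  len=0.0085
  (v11,v14,v15) [+-+] → (-0.00789644, 1.80633, -0.5997)–(-1.27962, 1.27962, -0.5997)  len=1.3765
  (v14,v18,v15) [--+] → (-1.28289, 1.27172, -0.5997)–(-1.27962, 1.27962, -0.5997)  len=0.0085
  (v15,v18,v19) [+-+] → (-1.28289, 1.27172, -0.5997)–(-1.8096, 0, -0.5997)  len=1.3765
  (v18,v22,v19) [--+] → (-1.80633, -0.00789644, -0.5997)–(-1.8096, 0, -0.5997)  len=0.0085
  (v19,v22,v23) [+-+] → (-1.80633, -0.00789644, -0.5997)–(-1.27962, -1.27962, -0.5997)  len=1.3765
  (v22,v26,v23) [--+] → (-1.27172, -1.28289, -0.5997)–(-1.27962, -1.27962, -0.5997)  len=0.0085
  (v23,v26,v27) [+-+] → (-1.27172, -1.28289, -0.5997)–(0, -1.8096, -0.5997)  len=1.3765
  (v26,v30,v27) [--+] → (0.00789644, -1.80633, -0.5997)–(0, -1.8096, -0.5997)  len=0.0085
  (v27,v30,v31) [+-+] → (0.00789644, -1.80633, -0.5997)–(1.27962, -1.27962, -0.5997)  len=1.3765
  (v30,v1,v31) [--+] → (1.28289, -1.27172, -0.5997)–(1.27962, -1.27962, -0.5997)  len=0.0085
  (v31,v1,v2) [+-+] → (1.28289, -1.27172, -0.5997)–(1.8096, 0, -0.5997)  len=1.3765

Chained into 1 loop(s):
  loop 1: 16 segments, perimeter = 11.0802
Total perimeter = 11.080

loops=1 perimeter=11.080


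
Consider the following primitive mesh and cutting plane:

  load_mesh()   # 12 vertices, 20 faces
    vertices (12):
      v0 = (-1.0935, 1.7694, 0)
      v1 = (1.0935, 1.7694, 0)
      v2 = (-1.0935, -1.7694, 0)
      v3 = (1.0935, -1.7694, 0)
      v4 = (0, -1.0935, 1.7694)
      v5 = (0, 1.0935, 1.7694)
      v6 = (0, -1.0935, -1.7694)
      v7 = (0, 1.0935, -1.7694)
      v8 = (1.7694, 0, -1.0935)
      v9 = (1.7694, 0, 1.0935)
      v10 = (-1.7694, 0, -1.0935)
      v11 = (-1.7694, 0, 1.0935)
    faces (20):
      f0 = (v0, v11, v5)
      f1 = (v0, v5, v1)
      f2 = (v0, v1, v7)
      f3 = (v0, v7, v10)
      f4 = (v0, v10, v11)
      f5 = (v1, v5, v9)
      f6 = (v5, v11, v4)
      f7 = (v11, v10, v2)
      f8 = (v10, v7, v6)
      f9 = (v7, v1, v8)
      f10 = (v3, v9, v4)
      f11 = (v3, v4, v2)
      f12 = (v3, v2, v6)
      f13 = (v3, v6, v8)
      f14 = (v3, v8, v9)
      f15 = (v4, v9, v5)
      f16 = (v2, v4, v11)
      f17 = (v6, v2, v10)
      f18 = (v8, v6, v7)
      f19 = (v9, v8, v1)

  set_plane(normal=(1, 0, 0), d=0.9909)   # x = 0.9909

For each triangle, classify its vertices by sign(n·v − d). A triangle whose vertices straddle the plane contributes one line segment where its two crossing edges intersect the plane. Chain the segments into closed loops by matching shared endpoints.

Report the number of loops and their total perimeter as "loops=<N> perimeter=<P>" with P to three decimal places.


Straddling triangles (10 of 20):
  (v0,v5,v1) [--+] → (0.9909, 1.70598, 0.166018)–(0.9909, 1.7694, 0)  len=0.1777
  (v0,v1,v7) [-+-] → (0.9909, 1.7694, 0)–(0.9909, 1.70598, -0.166018)  len=0.1777
  (v1,v5,v9) [+-+] → (0.9909, 1.70598, 0.166018)–(0.9909, 0.481118, 1.39088)  len=1.7322
  (v7,v1,v8) [-++] → (0.9909, 1.70598, -0.166018)–(0.9909, 0.481118, -1.39088)  len=1.7322
  (v3,v9,v4) [++-] → (0.9909, -0.481118, 1.39088)–(0.9909, -1.70598, 0.166018)  len=1.7322
  (v3,v4,v2) [+--] → (0.9909, -1.70598, 0.166018)–(0.9909, -1.7694, 0)  len=0.1777
  (v3,v2,v6) [+--] → (0.9909, -1.7694, 0)–(0.9909, -1.70598, -0.166018)  len=0.1777
  (v3,v6,v8) [+-+] → (0.9909, -1.70598, -0.166018)–(0.9909, -0.481118, -1.39088)  len=1.7322
  (v4,v9,v5) [-+-] → (0.9909, -0.481118, 1.39088)–(0.9909, 0.481118, 1.39088)  len=0.9622
  (v8,v6,v7) [+--] → (0.9909, -0.481118, -1.39088)–(0.9909, 0.481118, -1.39088)  len=0.9622

Chained into 1 loop(s):
  loop 1: 10 segments, perimeter = 9.5642
Total perimeter = 9.564

loops=1 perimeter=9.564
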